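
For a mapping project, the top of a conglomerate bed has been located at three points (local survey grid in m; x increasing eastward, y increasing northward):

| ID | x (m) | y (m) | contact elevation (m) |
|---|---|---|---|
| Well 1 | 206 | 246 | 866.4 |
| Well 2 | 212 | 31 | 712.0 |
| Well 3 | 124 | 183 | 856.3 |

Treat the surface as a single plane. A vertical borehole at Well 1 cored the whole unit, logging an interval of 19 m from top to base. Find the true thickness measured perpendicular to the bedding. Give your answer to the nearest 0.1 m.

14.7 m

Let the plane be z = a·x + b·y + c.
Well 2−Well 1: 6a − 215b = −154.4;  Well 3−Well 1: −82a − 63b = −10.1.
Solving gives a = −0.41957, b = 0.70643.
|∇z| = √(a²+b²) = 0.82164, so dip δ = arctan(0.82164) = 39.41°.
True thickness = vertical thickness × cos δ = 19 × cos 39.41° = 14.7 m.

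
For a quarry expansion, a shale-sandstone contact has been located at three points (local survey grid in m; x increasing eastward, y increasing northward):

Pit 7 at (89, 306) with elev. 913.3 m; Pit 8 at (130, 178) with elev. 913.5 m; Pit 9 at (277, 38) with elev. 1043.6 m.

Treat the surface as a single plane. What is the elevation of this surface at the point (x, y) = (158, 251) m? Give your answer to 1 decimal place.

Let the plane be z = a·x + b·y + c.
Pit 8−Pit 7: 41a − 128b = 0.2;  Pit 9−Pit 7: 188a − 268b = 130.3.
Solving gives a = 1.27140, b = 0.40568.
Then c = 913.3 − a·89 − b·306 = 676.01.
At (158, 251): z = 200.9 + 101.8 + 676.01 = 978.7 m.

978.7 m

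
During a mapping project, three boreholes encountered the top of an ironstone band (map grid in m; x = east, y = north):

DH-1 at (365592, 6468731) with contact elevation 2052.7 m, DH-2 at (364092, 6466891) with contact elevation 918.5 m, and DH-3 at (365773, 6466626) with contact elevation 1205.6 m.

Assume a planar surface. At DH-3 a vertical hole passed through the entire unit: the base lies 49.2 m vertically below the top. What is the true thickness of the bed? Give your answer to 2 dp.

Two edge vectors: DH-1→DH-2 = (-1500, -1840, -1134.2), DH-1→DH-3 = (181, -2105, -847.1).
Normal n = (DH-1→DH-2) × (DH-1→DH-3) = (-828827, -1475940.2, 3490540).
So ∂z/∂x = −n_x/n_z = 0.23745 and ∂z/∂y = −n_y/n_z = 0.42284.
|∇z| = √(a²+b²) = 0.48495, so dip δ = arctan(0.48495) = 25.87°.
True thickness = vertical thickness × cos δ = 49.2 × cos 25.87° = 44.27 m.

44.27 m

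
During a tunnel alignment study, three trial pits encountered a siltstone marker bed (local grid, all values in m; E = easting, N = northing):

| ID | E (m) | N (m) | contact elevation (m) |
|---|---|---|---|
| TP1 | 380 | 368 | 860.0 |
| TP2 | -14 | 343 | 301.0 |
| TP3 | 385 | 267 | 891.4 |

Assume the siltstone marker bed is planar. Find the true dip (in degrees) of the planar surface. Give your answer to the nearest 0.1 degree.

Two edge vectors: TP1→TP2 = (-394, -25, -559), TP1→TP3 = (5, -101, 31.4).
Normal n = (TP1→TP2) × (TP1→TP3) = (-57244, 9576.6, 39919).
So ∂z/∂E = −n_x/n_z = 1.43400 and ∂z/∂N = −n_y/n_z = −0.23990.
Gradient magnitude |∇z| = √(a² + b²) = √(2.05637 + 0.05755) = 1.45393.
True dip = arctan(1.45393) = 55.5°, dipping toward W (azimuth ≈ 279°).

55.5°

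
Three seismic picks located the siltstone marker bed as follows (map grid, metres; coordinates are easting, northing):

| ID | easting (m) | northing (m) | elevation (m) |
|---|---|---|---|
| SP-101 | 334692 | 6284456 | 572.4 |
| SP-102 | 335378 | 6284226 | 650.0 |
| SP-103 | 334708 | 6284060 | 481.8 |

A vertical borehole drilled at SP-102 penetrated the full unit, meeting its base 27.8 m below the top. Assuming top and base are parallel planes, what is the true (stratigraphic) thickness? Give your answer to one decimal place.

Two edge vectors: SP-101→SP-102 = (686, -230, 77.6), SP-101→SP-103 = (16, -396, -90.6).
Normal n = (SP-101→SP-102) × (SP-101→SP-103) = (51567.6, 63393.2, -267976).
So ∂z/∂easting = −n_x/n_z = 0.19243 and ∂z/∂northing = −n_y/n_z = 0.23656.
|∇z| = √(a²+b²) = 0.30495, so dip δ = arctan(0.30495) = 16.96°.
True thickness = vertical thickness × cos δ = 27.8 × cos 16.96° = 26.6 m.

26.6 m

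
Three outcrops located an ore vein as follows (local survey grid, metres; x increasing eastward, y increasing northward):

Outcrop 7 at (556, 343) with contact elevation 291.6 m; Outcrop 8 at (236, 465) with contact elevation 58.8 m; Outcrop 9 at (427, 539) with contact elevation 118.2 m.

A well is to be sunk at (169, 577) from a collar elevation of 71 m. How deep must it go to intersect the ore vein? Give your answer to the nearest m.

108 m

Two edge vectors: Outcrop 7→Outcrop 8 = (-320, 122, -232.8), Outcrop 7→Outcrop 9 = (-129, 196, -173.4).
Normal n = (Outcrop 7→Outcrop 8) × (Outcrop 7→Outcrop 9) = (24474, -25456.8, -46982).
So ∂z/∂x = −n_x/n_z = 0.52092 and ∂z/∂y = −n_y/n_z = −0.54184.
Intercept c from Outcrop 7: 291.6 − 289.63 + 185.85 = 187.82.
At (169, 577): z_contact = 88.0 − 312.6 + 187.82 = -36.8 m.
Depth below ground = 71 − (-36.8) = 108 m.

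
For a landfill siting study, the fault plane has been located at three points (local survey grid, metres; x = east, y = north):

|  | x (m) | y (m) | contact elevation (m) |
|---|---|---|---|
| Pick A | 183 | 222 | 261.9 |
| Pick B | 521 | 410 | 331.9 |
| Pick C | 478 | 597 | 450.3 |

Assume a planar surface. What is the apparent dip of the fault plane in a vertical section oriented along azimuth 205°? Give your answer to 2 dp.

Two edge vectors: Pick A→Pick B = (338, 188, 70), Pick A→Pick C = (295, 375, 188.4).
Normal n = (Pick A→Pick B) × (Pick A→Pick C) = (9169.2, -43029.2, 71290).
So ∂z/∂x = −n_x/n_z = −0.12862 and ∂z/∂y = −n_y/n_z = 0.60358.
Unit vector along 205° is (sin 205°, cos 205°) = (-0.4226, -0.9063).
Slope in that direction = a·(-0.4226) + b·(-0.9063) = −0.49267.
Apparent dip = arctan|0.49267| = 26.23° (true dip is 31.7°, so apparent ≤ true as expected).

26.23°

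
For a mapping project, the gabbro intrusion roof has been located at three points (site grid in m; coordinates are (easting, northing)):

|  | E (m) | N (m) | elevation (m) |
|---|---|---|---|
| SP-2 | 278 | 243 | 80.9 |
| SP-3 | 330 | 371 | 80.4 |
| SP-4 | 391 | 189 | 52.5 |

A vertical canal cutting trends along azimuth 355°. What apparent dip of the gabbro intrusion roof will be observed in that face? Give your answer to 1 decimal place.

5.7°

Two edge vectors: SP-2→SP-3 = (52, 128, -0.5), SP-2→SP-4 = (113, -54, -28.4).
Normal n = (SP-2→SP-3) × (SP-2→SP-4) = (-3662.2, 1420.3, -17272).
So ∂z/∂E = −n_x/n_z = −0.21203 and ∂z/∂N = −n_y/n_z = 0.08223.
Unit vector along 355° is (sin 355°, cos 355°) = (-0.0872, 0.9962).
Slope in that direction = a·(-0.0872) + b·(0.9962) = 0.10040.
Apparent dip = arctan|0.10040| = 5.7° (true dip is 12.8°, so apparent ≤ true as expected).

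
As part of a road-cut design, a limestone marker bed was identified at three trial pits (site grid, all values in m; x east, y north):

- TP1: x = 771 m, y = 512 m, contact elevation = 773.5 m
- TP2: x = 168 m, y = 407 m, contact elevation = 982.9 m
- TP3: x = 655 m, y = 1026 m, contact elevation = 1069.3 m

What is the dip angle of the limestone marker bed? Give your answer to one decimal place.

32.8°

Two edge vectors: TP1→TP2 = (-603, -105, 209.4), TP1→TP3 = (-116, 514, 295.8).
Normal n = (TP1→TP2) × (TP1→TP3) = (-138690.6, 154077, -322122).
So ∂z/∂x = −n_x/n_z = −0.43055 and ∂z/∂y = −n_y/n_z = 0.47832.
Gradient magnitude |∇z| = √(a² + b²) = √(0.18538 + 0.22879) = 0.64356.
True dip = arctan(0.64356) = 32.8°, dipping toward SE (azimuth ≈ 138°).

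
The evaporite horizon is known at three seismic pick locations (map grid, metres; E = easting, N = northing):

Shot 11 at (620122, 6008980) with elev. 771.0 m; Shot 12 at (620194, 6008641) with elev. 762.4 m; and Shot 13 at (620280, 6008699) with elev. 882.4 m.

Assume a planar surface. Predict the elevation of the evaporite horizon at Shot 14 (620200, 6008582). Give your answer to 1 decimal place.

753.0 m

Two edge vectors: Shot 11→Shot 12 = (72, -339, -8.6), Shot 11→Shot 13 = (158, -281, 111.4).
Normal n = (Shot 11→Shot 12) × (Shot 11→Shot 13) = (-40181.2, -9379.6, 33330).
So ∂z/∂E = −n_x/n_z = 1.205556556 and ∂z/∂N = −n_y/n_z = 0.281416142.
Intercept c from Shot 11: 771 − 747592.14 − 1691023.97 = −2437845.11.
At (620200, 6008582): z = 747686.2 + 1690912.0 − 2437845.11 = 753.0 m.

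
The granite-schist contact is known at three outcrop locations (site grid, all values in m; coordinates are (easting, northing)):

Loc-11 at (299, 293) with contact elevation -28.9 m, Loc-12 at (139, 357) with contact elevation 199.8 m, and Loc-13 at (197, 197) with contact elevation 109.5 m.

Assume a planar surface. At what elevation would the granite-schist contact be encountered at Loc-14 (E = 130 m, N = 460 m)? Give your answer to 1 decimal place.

218.0 m

Let the plane be z = a·E + b·N + c.
Loc-12−Loc-11: −160a + 64b = 228.7;  Loc-13−Loc-11: −102a − 96b = 138.4.
Solving gives a = −1.40775, b = 0.05407.
Then c = -28.9 − a·299 − b·293 = 376.18.
At (130, 460): z = −183.0 + 24.9 + 376.18 = 218.0 m.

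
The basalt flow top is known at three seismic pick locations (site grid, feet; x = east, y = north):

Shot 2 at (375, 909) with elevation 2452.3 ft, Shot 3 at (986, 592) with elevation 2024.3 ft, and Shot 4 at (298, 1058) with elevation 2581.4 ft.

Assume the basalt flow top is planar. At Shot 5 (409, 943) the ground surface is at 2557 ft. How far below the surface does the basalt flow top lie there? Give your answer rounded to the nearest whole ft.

Let the plane be z = a·x + b·y + c.
Shot 3−Shot 2: 611a − 317b = −428;  Shot 4−Shot 2: −77a + 149b = 129.1.
Solving gives a = −0.34290, b = 0.68924.
Then c = 2452.3 − a·375 − b·909 = 1954.37.
At (409, 943): z_contact = −140.2 + 650.0 + 1954.37 = 2464.1 ft.
Depth below ground = 2557 − 2464.1 = 93 ft.

93 ft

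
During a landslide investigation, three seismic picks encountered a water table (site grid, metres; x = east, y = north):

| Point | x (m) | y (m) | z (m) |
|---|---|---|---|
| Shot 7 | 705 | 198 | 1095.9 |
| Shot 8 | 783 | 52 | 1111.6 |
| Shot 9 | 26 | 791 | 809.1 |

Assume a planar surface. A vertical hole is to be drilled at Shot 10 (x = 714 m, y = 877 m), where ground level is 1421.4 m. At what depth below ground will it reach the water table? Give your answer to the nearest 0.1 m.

Two edge vectors: Shot 7→Shot 8 = (78, -146, 15.7), Shot 7→Shot 9 = (-679, 593, -286.8).
Normal n = (Shot 7→Shot 8) × (Shot 7→Shot 9) = (32562.7, 11710.1, -52880).
So ∂z/∂x = −n_x/n_z = 0.61578 and ∂z/∂y = −n_y/n_z = 0.22145.
Intercept c from Shot 7: 1095.9 − 434.13 − 43.85 = 617.93.
At (714, 877): z_contact = 439.67 + 194.21 + 617.93 = 1251.80 m.
Depth below ground = 1421.4 − 1251.80 = 169.6 m.

169.6 m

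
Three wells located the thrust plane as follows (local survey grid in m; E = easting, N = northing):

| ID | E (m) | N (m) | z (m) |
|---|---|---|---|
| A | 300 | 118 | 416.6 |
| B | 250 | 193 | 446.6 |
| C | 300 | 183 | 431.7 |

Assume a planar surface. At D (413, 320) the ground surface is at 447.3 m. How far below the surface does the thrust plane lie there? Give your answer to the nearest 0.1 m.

Two edge vectors: A→B = (-50, 75, 30), A→C = (0, 65, 15.1).
Normal n = (A→B) × (A→C) = (-817.5, 755, -3250).
So ∂z/∂E = −n_x/n_z = −0.25154 and ∂z/∂N = −n_y/n_z = 0.23231.
Intercept c from A: 416.6 + 75.46 − 27.41 = 464.65.
At (413, 320): z_contact = −103.89 + 74.34 + 464.65 = 435.10 m.
Depth below ground = 447.3 − 435.10 = 12.2 m.

12.2 m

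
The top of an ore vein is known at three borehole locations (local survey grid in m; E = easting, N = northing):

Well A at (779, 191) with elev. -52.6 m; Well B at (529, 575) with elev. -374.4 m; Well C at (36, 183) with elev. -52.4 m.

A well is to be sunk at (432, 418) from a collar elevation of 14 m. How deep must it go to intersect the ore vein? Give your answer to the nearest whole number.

Two edge vectors: Well A→Well B = (-250, 384, -321.8), Well A→Well C = (-743, -8, 0.2).
Normal n = (Well A→Well B) × (Well A→Well C) = (-2497.6, 239147.4, 287312).
So ∂z/∂E = −n_x/n_z = 0.00869 and ∂z/∂N = −n_y/n_z = −0.83236.
Intercept c from Well A: -52.6 − 6.77 + 158.98 = 99.61.
At (432, 418): z_contact = 3.8 − 347.9 + 99.61 = -244.6 m.
Depth below ground = 14 − (-244.6) = 259 m.

259 m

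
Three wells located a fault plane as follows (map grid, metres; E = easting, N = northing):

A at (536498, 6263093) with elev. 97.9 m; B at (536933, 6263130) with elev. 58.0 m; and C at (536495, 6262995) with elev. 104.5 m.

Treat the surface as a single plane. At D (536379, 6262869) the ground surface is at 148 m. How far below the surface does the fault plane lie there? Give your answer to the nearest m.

25 m

Two edge vectors: A→B = (435, 37, -39.9), A→C = (-3, -98, 6.6).
Normal n = (A→B) × (A→C) = (-3666, -2751.3, -42519).
So ∂z/∂E = −n_x/n_z = −0.08622028 and ∂z/∂N = −n_y/n_z = −0.06470754.
Intercept c from A: 97.9 + 46257.01 + 405269.36 = 451624.26.
At (536379, 6262869): z_contact = −46246.7 − 405254.9 + 451624.26 = 122.7 m.
Depth below ground = 148 − 122.7 = 25 m.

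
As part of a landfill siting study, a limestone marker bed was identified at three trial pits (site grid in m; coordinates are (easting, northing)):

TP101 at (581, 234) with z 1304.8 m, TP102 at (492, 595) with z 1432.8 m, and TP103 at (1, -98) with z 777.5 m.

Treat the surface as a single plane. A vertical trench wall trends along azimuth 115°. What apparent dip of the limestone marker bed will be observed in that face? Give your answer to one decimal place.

19.1°

Let the plane be z = a·E + b·N + c.
TP102−TP101: −89a + 361b = 128;  TP103−TP101: −580a − 332b = −527.3.
Solving gives a = 0.61884, b = 0.50714.
Unit vector along 115° is (sin 115°, cos 115°) = (0.9063, -0.4226).
Slope in that direction = a·(0.9063) + b·(-0.4226) = 0.34654.
Apparent dip = arctan|0.34654| = 19.1° (true dip is 38.7°, so apparent ≤ true as expected).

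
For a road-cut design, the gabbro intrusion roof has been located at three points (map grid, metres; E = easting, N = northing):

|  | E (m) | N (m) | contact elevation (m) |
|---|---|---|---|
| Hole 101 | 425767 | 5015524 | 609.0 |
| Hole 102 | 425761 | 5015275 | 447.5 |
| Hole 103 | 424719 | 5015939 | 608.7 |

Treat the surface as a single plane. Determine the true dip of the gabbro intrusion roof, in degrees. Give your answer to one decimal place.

34.6°

Two edge vectors: Hole 101→Hole 102 = (-6, -249, -161.5), Hole 101→Hole 103 = (-1048, 415, -0.3).
Normal n = (Hole 101→Hole 102) × (Hole 101→Hole 103) = (67097.2, 169250.2, -263442).
So ∂z/∂E = −n_x/n_z = 0.25469 and ∂z/∂N = −n_y/n_z = 0.64246.
Gradient magnitude |∇z| = √(a² + b²) = √(0.06487 + 0.41275) = 0.69110.
True dip = arctan(0.69110) = 34.6°, dipping toward SSW (azimuth ≈ 202°).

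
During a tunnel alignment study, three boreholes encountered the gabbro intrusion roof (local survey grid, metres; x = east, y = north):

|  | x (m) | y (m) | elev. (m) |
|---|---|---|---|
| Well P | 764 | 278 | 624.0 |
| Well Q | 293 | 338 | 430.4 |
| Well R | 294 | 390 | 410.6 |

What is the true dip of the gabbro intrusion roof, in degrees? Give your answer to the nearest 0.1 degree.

27.9°

Let the plane be z = a·x + b·y + c.
Well Q−Well P: −471a + 60b = −193.6;  Well R−Well P: −470a + 112b = −213.4.
Solving gives a = 0.36165, b = −0.38772.
Gradient magnitude |∇z| = √(a² + b²) = √(0.13079 + 0.15033) = 0.53021.
True dip = arctan(0.53021) = 27.9°, dipping toward NW (azimuth ≈ 317°).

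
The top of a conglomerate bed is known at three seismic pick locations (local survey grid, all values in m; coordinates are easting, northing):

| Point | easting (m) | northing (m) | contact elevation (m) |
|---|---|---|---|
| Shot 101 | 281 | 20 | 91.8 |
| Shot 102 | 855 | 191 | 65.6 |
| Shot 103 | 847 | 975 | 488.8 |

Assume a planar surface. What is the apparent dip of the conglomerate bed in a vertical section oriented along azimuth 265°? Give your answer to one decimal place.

Two edge vectors: Shot 101→Shot 102 = (574, 171, -26.2), Shot 101→Shot 103 = (566, 955, 397).
Normal n = (Shot 101→Shot 102) × (Shot 101→Shot 103) = (92908, -242707.2, 451384).
So ∂z/∂easting = −n_x/n_z = −0.20583 and ∂z/∂northing = −n_y/n_z = 0.53770.
Unit vector along 265° is (sin 265°, cos 265°) = (-0.9962, -0.0872).
Slope in that direction = a·(-0.9962) + b·(-0.0872) = 0.15818.
Apparent dip = arctan|0.15818| = 9.0° (true dip is 29.9°, so apparent ≤ true as expected).

9.0°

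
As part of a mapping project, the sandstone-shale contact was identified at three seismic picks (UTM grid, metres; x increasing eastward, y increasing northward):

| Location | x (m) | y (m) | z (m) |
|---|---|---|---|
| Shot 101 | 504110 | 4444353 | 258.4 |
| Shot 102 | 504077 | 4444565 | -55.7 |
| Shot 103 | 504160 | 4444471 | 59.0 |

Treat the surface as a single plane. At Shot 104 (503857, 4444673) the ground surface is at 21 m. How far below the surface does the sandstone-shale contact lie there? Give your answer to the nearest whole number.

Two edge vectors: Shot 101→Shot 102 = (-33, 212, -314.1), Shot 101→Shot 103 = (50, 118, -199.4).
Normal n = (Shot 101→Shot 102) × (Shot 101→Shot 103) = (-5209, -22285.2, -14494).
So ∂z/∂x = −n_x/n_z = −0.35939009 and ∂z/∂y = −n_y/n_z = −1.53754657.
Intercept c from Shot 101: 258.4 + 181172.14 + 6833399.72 = 7014830.25.
At (503857, 4444673): z_contact = −181081.2 − 6833891.7 + 7014830.25 = -142.7 m.
Depth below ground = 21 − (-142.7) = 164 m.

164 m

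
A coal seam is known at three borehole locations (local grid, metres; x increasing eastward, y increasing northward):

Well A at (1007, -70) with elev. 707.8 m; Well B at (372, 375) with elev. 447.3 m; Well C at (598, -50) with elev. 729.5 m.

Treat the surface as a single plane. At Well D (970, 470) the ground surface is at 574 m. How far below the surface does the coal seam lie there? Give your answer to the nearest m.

Two edge vectors: Well A→Well B = (-635, 445, -260.5), Well A→Well C = (-409, 20, 21.7).
Normal n = (Well A→Well B) × (Well A→Well C) = (14866.5, 120324, 169305).
So ∂z/∂x = −n_x/n_z = −0.08781 and ∂z/∂y = −n_y/n_z = −0.71069.
Intercept c from Well A: 707.8 + 88.42 − 49.75 = 746.48.
At (970, 470): z_contact = −85.2 − 334.0 + 746.48 = 327.3 m.
Depth below ground = 574 − 327.3 = 247 m.

247 m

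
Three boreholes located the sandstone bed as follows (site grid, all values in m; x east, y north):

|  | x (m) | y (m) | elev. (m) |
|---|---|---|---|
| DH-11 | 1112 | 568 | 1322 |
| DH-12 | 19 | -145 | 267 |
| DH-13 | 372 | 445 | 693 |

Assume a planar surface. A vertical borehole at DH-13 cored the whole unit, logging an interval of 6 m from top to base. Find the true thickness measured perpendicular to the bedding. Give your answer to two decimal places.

4.58 m

Two edge vectors: DH-11→DH-12 = (-1093, -713, -1055), DH-11→DH-13 = (-740, -123, -629).
Normal n = (DH-11→DH-12) × (DH-11→DH-13) = (318712, 93203, -393181).
So ∂z/∂x = −n_x/n_z = 0.81060 and ∂z/∂y = −n_y/n_z = 0.23705.
|∇z| = √(a²+b²) = 0.84455, so dip δ = arctan(0.84455) = 40.18°.
True thickness = vertical thickness × cos δ = 6 × cos 40.18° = 4.58 m.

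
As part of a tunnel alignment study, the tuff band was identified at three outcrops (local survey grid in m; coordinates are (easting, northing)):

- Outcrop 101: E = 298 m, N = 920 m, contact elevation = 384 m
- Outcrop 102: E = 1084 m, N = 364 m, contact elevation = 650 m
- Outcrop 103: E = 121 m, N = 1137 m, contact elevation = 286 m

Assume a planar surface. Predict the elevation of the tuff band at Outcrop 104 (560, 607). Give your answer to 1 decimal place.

Let the plane be z = a·E + b·N + c.
Outcrop 102−Outcrop 101: 786a − 556b = 266;  Outcrop 103−Outcrop 101: −177a + 217b = −98.
Solving gives a = 0.044823, b = −0.415052.
Then c = 384 − a·298 − b·920 = 752.49.
At (560, 607): z = 25.1 − 251.9 + 752.49 = 525.7 m.

525.7 m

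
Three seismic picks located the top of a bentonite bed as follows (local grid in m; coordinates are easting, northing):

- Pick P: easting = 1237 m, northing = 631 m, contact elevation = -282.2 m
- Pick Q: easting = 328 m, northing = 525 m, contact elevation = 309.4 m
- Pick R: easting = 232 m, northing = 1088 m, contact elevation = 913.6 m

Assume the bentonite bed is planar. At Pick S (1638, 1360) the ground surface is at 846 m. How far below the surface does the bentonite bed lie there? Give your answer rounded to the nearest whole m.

Let the plane be z = a·easting + b·northing + c.
Pick Q−Pick P: −909a − 106b = 591.6;  Pick R−Pick P: −1005a + 457b = 1195.8.
Solving gives a = −0.76084, b = 0.94344.
Then c = -282.2 − a·1237 − b·631 = 63.65.
At (1638, 1360): z_contact = −1246.3 + 1283.1 + 63.65 = 100.5 m.
Depth below ground = 846 − 100.5 = 746 m.

746 m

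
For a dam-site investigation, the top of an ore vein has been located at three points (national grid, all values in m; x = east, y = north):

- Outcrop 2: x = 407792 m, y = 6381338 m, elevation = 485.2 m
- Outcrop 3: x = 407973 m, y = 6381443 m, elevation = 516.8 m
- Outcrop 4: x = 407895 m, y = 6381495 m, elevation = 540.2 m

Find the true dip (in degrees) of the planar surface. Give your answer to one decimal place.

Let the plane be z = a·x + b·y + c.
Outcrop 3−Outcrop 2: 181a + 105b = 31.6;  Outcrop 4−Outcrop 2: 103a + 157b = 55.
Solving gives a = −0.04623, b = 0.38065.
Gradient magnitude |∇z| = √(a² + b²) = √(0.00214 + 0.14489) = 0.38345.
True dip = arctan(0.38345) = 21.0°, dipping toward S (azimuth ≈ 173°).

21.0°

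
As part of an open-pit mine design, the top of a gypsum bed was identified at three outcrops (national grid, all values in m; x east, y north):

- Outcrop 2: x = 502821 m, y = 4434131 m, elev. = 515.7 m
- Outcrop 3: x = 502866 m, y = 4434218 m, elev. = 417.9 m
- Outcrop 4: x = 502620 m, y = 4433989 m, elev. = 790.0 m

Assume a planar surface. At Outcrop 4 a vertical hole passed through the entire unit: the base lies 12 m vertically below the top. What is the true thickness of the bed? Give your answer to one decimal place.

8.0 m

Two edge vectors: Outcrop 2→Outcrop 3 = (45, 87, -97.8), Outcrop 2→Outcrop 4 = (-201, -142, 274.3).
Normal n = (Outcrop 2→Outcrop 3) × (Outcrop 2→Outcrop 4) = (9976.5, 7314.3, 11097).
So ∂z/∂x = −n_x/n_z = −0.89903 and ∂z/∂y = −n_y/n_z = −0.65912.
|∇z| = √(a²+b²) = 1.11476, so dip δ = arctan(1.11476) = 48.11°.
True thickness = vertical thickness × cos δ = 12 × cos 48.11° = 8.0 m.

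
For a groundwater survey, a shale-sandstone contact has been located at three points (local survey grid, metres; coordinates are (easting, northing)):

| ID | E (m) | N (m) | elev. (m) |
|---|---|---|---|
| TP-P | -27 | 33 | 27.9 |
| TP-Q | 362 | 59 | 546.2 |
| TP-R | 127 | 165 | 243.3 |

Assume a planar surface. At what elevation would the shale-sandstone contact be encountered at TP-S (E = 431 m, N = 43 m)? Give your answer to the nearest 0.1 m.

Let the plane be z = a·E + b·N + c.
TP-Q−TP-P: 389a + 26b = 518.3;  TP-R−TP-P: 154a + 132b = 215.4.
Solving gives a = 1.32678, b = 0.08391.
Then c = 27.9 − a·-27 − b·33 = 60.95.
At (431, 43): z = 571.8 + 3.6 + 60.95 = 636.4 m.

636.4 m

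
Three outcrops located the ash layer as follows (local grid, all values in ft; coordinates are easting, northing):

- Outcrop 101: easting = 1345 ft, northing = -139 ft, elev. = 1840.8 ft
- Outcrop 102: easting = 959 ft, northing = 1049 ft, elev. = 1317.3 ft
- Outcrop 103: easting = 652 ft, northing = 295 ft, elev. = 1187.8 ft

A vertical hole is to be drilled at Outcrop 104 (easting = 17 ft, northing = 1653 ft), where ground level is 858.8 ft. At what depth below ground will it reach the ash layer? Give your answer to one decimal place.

Two edge vectors: Outcrop 101→Outcrop 102 = (-386, 1188, -523.5), Outcrop 101→Outcrop 103 = (-693, 434, -653).
Normal n = (Outcrop 101→Outcrop 102) × (Outcrop 101→Outcrop 103) = (-548565, 110727.5, 655760).
So ∂z/∂easting = −n_x/n_z = 0.836533 and ∂z/∂northing = −n_y/n_z = −0.168854.
Intercept c from Outcrop 101: 1840.8 − 1125.14 − 23.47 = 692.19.
At (17, 1653): z_contact = 14.22 − 279.12 + 692.19 = 427.30 ft.
Depth below ground = 858.8 − 427.30 = 431.5 ft.

431.5 ft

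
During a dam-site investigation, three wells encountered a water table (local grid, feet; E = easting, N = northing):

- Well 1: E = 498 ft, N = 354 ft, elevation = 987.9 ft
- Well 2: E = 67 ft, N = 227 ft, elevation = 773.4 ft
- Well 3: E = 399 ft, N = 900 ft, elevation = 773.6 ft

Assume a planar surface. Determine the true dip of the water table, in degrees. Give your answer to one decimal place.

33.0°

Let the plane be z = a·E + b·N + c.
Well 2−Well 1: −431a − 127b = −214.5;  Well 3−Well 1: −99a + 546b = −214.3.
Solving gives a = 0.58223, b = −0.28692.
Gradient magnitude |∇z| = √(a² + b²) = √(0.33899 + 0.08232) = 0.64908.
True dip = arctan(0.64908) = 33.0°, dipping toward WNW (azimuth ≈ 296°).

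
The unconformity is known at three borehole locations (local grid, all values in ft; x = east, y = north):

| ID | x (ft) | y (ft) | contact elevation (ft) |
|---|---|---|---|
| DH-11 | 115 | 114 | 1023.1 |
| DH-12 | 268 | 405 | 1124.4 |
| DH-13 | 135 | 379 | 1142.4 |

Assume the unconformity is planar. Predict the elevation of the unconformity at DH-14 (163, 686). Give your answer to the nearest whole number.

Two edge vectors: DH-11→DH-12 = (153, 291, 101.3), DH-11→DH-13 = (20, 265, 119.3).
Normal n = (DH-11→DH-12) × (DH-11→DH-13) = (7871.8, -16226.9, 34725).
So ∂z/∂x = −n_x/n_z = −0.22669 and ∂z/∂y = −n_y/n_z = 0.46730.
Intercept c from DH-11: 1023.1 + 26.07 − 53.27 = 995.90.
At (163, 686): z = −37.0 + 320.6 + 995.90 = 1279.5 ft.

1280 ft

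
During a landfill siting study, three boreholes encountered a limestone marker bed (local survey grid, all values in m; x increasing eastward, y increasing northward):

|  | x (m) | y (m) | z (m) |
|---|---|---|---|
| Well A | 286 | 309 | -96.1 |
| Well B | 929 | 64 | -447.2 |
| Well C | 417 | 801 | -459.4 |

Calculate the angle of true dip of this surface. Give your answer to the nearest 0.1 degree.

42.7°

Let the plane be z = a·x + b·y + c.
Well B−Well A: 643a − 245b = −351.1;  Well C−Well A: 131a + 492b = −363.3.
Solving gives a = −0.75118, b = −0.53841.
Gradient magnitude |∇z| = √(a² + b²) = √(0.56427 + 0.28988) = 0.92420.
True dip = arctan(0.92420) = 42.7°, dipping toward NE (azimuth ≈ 054°).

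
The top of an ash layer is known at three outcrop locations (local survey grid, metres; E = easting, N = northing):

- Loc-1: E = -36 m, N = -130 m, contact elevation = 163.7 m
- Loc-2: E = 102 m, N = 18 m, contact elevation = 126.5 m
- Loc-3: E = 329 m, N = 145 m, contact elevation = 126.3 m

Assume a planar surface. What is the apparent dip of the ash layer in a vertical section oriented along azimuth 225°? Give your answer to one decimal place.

9.3°

Let the plane be z = a·E + b·N + c.
Loc-2−Loc-1: 138a + 148b = −37.2;  Loc-3−Loc-1: 365a + 275b = −37.4.
Solving gives a = 0.29215, b = −0.52376.
Unit vector along 225° is (sin 225°, cos 225°) = (-0.7071, -0.7071).
Slope in that direction = a·(-0.7071) + b·(-0.7071) = 0.16377.
Apparent dip = arctan|0.16377| = 9.3° (true dip is 31.0°, so apparent ≤ true as expected).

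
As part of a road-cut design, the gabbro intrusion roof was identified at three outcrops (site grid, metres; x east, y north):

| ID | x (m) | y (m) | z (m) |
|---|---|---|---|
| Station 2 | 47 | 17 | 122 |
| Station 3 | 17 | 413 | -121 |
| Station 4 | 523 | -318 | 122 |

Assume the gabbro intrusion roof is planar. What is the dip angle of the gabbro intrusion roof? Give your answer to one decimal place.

Two edge vectors: Station 2→Station 3 = (-30, 396, -243), Station 2→Station 4 = (476, -335, 0).
Normal n = (Station 2→Station 3) × (Station 2→Station 4) = (-81405, -115668, -178446).
So ∂z/∂x = −n_x/n_z = −0.45619 and ∂z/∂y = −n_y/n_z = −0.64820.
Gradient magnitude |∇z| = √(a² + b²) = √(0.20811 + 0.42016) = 0.79263.
True dip = arctan(0.79263) = 38.4°, dipping toward NE (azimuth ≈ 035°).

38.4°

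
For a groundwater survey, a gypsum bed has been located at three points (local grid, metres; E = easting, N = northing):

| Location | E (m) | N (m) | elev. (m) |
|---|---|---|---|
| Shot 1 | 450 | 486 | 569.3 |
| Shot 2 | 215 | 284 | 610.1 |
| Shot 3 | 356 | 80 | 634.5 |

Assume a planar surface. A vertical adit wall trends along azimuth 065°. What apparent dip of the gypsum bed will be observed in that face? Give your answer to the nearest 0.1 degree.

5.9°

Two edge vectors: Shot 1→Shot 2 = (-235, -202, 40.8), Shot 1→Shot 3 = (-94, -406, 65.2).
Normal n = (Shot 1→Shot 2) × (Shot 1→Shot 3) = (3394.4, 11486.8, 76422).
So ∂z/∂E = −n_x/n_z = −0.04442 and ∂z/∂N = −n_y/n_z = −0.15031.
Unit vector along 065° is (sin 65°, cos 65°) = (0.9063, 0.4226).
Slope in that direction = a·(0.9063) + b·(0.4226) = −0.10378.
Apparent dip = arctan|0.10378| = 5.9° (true dip is 8.9°, so apparent ≤ true as expected).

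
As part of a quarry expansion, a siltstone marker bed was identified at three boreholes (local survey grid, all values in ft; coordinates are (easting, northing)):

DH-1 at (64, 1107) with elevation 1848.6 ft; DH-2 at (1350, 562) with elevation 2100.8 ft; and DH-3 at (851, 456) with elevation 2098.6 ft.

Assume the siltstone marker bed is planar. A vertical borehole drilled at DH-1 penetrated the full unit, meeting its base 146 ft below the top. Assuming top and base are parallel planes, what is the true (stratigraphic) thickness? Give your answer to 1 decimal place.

139.5 ft

Let the plane be z = a·E + b·N + c.
DH-2−DH-1: 1286a − 545b = 252.2;  DH-3−DH-1: 787a − 651b = 250.
Solving gives a = 0.06842, b = −0.30132.
|∇z| = √(a²+b²) = 0.30899, so dip δ = arctan(0.30899) = 17.17°.
True thickness = vertical thickness × cos δ = 146 × cos 17.17° = 139.5 ft.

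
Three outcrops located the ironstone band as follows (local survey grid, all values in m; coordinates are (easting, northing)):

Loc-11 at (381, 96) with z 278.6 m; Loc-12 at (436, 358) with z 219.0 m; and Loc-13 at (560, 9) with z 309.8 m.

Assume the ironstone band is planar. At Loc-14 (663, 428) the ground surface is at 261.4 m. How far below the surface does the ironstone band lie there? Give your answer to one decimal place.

Let the plane be z = a·E + b·N + c.
Loc-12−Loc-11: 55a + 262b = −59.6;  Loc-13−Loc-11: 179a − 87b = 31.2.
Solving gives a = 0.05784, b = −0.23962.
Then c = 278.6 − a·381 − b·96 = 279.57.
At (663, 428): z_contact = 38.35 − 102.56 + 279.57 = 215.36 m.
Depth below ground = 261.4 − 215.36 = 46.0 m.

46.0 m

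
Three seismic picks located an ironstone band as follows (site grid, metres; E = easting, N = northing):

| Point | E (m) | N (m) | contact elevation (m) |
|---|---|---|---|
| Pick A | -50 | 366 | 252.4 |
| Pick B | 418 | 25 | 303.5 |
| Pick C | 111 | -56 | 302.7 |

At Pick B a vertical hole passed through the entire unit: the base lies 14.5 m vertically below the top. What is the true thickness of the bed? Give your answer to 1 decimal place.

Let the plane be z = a·E + b·N + c.
Pick B−Pick A: 468a − 341b = 51.1;  Pick C−Pick A: 161a − 422b = 50.3.
Solving gives a = 0.03094, b = −0.10739.
|∇z| = √(a²+b²) = 0.11176, so dip δ = arctan(0.11176) = 6.38°.
True thickness = vertical thickness × cos δ = 14.5 × cos 6.38° = 14.4 m.

14.4 m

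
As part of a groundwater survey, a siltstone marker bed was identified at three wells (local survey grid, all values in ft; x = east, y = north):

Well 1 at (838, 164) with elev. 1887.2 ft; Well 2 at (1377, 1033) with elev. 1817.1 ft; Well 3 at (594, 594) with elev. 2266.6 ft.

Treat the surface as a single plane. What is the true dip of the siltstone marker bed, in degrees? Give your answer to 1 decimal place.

42.4°

Two edge vectors: Well 1→Well 2 = (539, 869, -70.1), Well 1→Well 3 = (-244, 430, 379.4).
Normal n = (Well 1→Well 2) × (Well 1→Well 3) = (359841.6, -187392.2, 443806).
So ∂z/∂x = −n_x/n_z = −0.81081 and ∂z/∂y = −n_y/n_z = 0.42224.
Gradient magnitude |∇z| = √(a² + b²) = √(0.65741 + 0.17829) = 0.91416.
True dip = arctan(0.91416) = 42.4°, dipping toward ESE (azimuth ≈ 118°).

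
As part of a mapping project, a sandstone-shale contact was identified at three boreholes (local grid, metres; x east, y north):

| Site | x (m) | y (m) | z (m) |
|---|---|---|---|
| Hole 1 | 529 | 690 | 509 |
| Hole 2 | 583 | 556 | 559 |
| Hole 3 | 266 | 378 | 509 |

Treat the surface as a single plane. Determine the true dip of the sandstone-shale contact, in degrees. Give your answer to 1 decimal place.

Two edge vectors: Hole 1→Hole 2 = (54, -134, 50), Hole 1→Hole 3 = (-263, -312, 0).
Normal n = (Hole 1→Hole 2) × (Hole 1→Hole 3) = (15600, -13150, -52090).
So ∂z/∂x = −n_x/n_z = 0.29948 and ∂z/∂y = −n_y/n_z = −0.25245.
Gradient magnitude |∇z| = √(a² + b²) = √(0.08969 + 0.06373) = 0.39169.
True dip = arctan(0.39169) = 21.4°, dipping toward NW (azimuth ≈ 310°).

21.4°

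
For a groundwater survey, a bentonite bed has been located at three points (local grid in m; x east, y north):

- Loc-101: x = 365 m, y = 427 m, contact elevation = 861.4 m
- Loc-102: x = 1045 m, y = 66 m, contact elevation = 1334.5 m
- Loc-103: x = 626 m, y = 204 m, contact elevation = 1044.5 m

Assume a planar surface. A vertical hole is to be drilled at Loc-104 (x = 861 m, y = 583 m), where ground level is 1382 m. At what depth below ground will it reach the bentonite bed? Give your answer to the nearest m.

183 m

Let the plane be z = a·x + b·y + c.
Loc-102−Loc-101: 680a − 361b = 473.1;  Loc-103−Loc-101: 261a − 223b = 183.1.
Solving gives a = 0.68622, b = −0.01792.
Then c = 861.4 − a·365 − b·427 = 618.58.
At (861, 583): z_contact = 590.8 − 10.4 + 618.58 = 1199.0 m.
Depth below ground = 1382 − 1199.0 = 183 m.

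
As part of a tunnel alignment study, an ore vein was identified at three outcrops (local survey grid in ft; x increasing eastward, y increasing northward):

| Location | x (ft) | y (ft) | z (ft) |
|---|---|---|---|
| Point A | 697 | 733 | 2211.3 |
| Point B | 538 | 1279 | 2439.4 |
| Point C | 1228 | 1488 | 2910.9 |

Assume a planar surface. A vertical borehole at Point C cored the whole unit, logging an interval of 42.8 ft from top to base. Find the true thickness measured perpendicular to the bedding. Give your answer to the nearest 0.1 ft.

34.0 ft

Two edge vectors: Point A→Point B = (-159, 546, 228.1), Point A→Point C = (531, 755, 699.6).
Normal n = (Point A→Point B) × (Point A→Point C) = (209766.1, 232357.5, -409971).
So ∂z/∂x = −n_x/n_z = 0.51166 and ∂z/∂y = −n_y/n_z = 0.56677.
|∇z| = √(a²+b²) = 0.76356, so dip δ = arctan(0.76356) = 37.36°.
True thickness = vertical thickness × cos δ = 42.8 × cos 37.36° = 34.0 ft.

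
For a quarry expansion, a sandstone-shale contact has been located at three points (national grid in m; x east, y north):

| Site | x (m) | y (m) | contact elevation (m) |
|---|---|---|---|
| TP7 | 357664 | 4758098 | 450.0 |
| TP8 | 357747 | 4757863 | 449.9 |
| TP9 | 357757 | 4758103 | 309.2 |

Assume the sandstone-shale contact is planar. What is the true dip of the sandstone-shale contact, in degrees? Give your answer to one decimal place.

57.6°

Two edge vectors: TP7→TP8 = (83, -235, -0.1), TP7→TP9 = (93, 5, -140.8).
Normal n = (TP7→TP8) × (TP7→TP9) = (33088.5, 11677.1, 22270).
So ∂z/∂x = −n_x/n_z = −1.48579 and ∂z/∂y = −n_y/n_z = −0.52434.
Gradient magnitude |∇z| = √(a² + b²) = √(2.20757 + 0.27493) = 1.57560.
True dip = arctan(1.57560) = 57.6°, dipping toward ENE (azimuth ≈ 071°).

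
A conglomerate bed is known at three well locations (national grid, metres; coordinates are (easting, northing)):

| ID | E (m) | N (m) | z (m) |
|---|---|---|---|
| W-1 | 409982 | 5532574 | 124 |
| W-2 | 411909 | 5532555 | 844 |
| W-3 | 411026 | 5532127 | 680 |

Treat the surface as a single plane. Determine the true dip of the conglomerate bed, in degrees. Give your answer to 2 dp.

27.94°

Two edge vectors: W-1→W-2 = (1927, -19, 720), W-1→W-3 = (1044, -447, 556).
Normal n = (W-1→W-2) × (W-1→W-3) = (311276, -319732, -841533).
So ∂z/∂E = −n_x/n_z = 0.36989 and ∂z/∂N = −n_y/n_z = −0.37994.
Gradient magnitude |∇z| = √(a² + b²) = √(0.13682 + 0.14435) = 0.53026.
True dip = arctan(0.53026) = 27.94°, dipping toward NW (azimuth ≈ 316°).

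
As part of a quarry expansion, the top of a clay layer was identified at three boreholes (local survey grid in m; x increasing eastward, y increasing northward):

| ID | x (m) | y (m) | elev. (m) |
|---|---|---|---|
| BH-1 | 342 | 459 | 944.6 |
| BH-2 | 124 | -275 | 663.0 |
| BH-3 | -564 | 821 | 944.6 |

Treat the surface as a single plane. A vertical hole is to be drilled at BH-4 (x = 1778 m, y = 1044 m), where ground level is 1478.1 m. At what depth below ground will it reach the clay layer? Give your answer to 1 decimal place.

136.1 m

Two edge vectors: BH-1→BH-2 = (-218, -734, -281.6), BH-1→BH-3 = (-906, 362, 0).
Normal n = (BH-1→BH-2) × (BH-1→BH-3) = (101939.2, 255129.6, -743920).
So ∂z/∂x = −n_x/n_z = 0.137030 and ∂z/∂y = −n_y/n_z = 0.342953.
Intercept c from BH-1: 944.6 − 46.86 − 157.42 = 740.32.
At (1778, 1044): z_contact = 243.64 + 358.04 + 740.32 = 1342.00 m.
Depth below ground = 1478.1 − 1342.00 = 136.1 m.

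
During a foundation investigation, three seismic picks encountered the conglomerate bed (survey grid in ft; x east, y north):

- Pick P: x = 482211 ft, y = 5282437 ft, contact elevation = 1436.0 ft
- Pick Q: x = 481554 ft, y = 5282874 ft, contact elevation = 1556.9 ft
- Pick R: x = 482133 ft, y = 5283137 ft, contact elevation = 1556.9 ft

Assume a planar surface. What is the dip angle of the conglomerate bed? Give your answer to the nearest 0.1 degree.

10.2°

Let the plane be z = a·x + b·y + c.
Pick Q−Pick P: −657a + 437b = 120.9;  Pick R−Pick P: −78a + 700b = 120.9.
Solving gives a = −0.07467, b = 0.16439.
Gradient magnitude |∇z| = √(a² + b²) = √(0.00558 + 0.02703) = 0.18056.
True dip = arctan(0.18056) = 10.2°, dipping toward SSE (azimuth ≈ 156°).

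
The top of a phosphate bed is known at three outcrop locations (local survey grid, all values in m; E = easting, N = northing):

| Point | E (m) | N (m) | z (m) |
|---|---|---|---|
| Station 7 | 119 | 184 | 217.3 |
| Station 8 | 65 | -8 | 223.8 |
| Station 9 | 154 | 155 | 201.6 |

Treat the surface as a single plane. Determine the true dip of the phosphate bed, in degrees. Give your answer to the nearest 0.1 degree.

21.5°

Two edge vectors: Station 7→Station 8 = (-54, -192, 6.5), Station 7→Station 9 = (35, -29, -15.7).
Normal n = (Station 7→Station 8) × (Station 7→Station 9) = (3202.9, -620.3, 8286).
So ∂z/∂E = −n_x/n_z = −0.38654 and ∂z/∂N = −n_y/n_z = 0.07486.
Gradient magnitude |∇z| = √(a² + b²) = √(0.14942 + 0.00560) = 0.39373.
True dip = arctan(0.39373) = 21.5°, dipping toward E (azimuth ≈ 101°).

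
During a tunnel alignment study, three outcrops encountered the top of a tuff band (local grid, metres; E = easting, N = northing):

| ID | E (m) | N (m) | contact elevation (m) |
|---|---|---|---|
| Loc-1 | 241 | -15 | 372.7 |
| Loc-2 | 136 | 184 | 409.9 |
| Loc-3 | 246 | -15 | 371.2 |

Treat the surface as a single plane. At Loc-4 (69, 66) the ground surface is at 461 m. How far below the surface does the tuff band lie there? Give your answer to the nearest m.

Let the plane be z = a·E + b·N + c.
Loc-2−Loc-1: −105a + 199b = 37.2;  Loc-3−Loc-1: 5a + 0b = −1.5.
Solving gives a = −0.30000, b = 0.02864.
Then c = 372.7 − a·241 − b·-15 = 445.43.
At (69, 66): z_contact = −20.7 + 1.9 + 445.43 = 426.6 m.
Depth below ground = 461 − 426.6 = 34 m.

34 m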